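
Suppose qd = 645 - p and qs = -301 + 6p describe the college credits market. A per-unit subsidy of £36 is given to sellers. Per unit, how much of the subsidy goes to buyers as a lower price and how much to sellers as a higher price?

Pre-subsidy: 645 - p = -301 + 6p gives p* = 946/7, q* = 3569/7.
With the subsidy, sellers receive ps = pb + 36 for each unit, where pb is the price buyers pay.
Supply in terms of pb becomes qs = -301 + 6(pb + 36) = -85 + 6pb. Setting this equal to demand: 645 - pb = -85 + 6pb, so pb = 730/7.
Sellers receive ps = 730/7 + 36 = 982/7; q' = 645 − 1·(730/7) = 3785/7.
Buyers' price falls by p* − pb = 946/7 − 730/7 = 216/7; sellers' price rises by ps − p* = 982/7 − 946/7 = 36/7.

Buyers gain 216/7 per unit; sellers gain 36/7 per unit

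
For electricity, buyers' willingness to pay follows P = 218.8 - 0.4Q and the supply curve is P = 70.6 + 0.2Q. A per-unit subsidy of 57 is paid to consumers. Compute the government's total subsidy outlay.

Government cost = 19494

Pre-subsidy: 218.8 - 0.4Q = 70.6 + 0.2Q gives Q* = 247 and P* = 120.
With the rebate, buyers effectively pay Pb = Ps − 57, where Ps is the price sellers receive.
On the curves, Pb = 218.8 - 0.4Q and Ps = 70.6 + 0.2Q; the wedge Ps − Pb = 57 gives 70.6 + 0.2Q − (218.8 - 0.4Q) = 57, so Q' = 342.
Then Pb = 218.8 − 0.4·342 = 82 and Ps = 70.6 + 0.2·342 = 139.
Government outlay = subsidy × quantity = 57 × 342 = 19494.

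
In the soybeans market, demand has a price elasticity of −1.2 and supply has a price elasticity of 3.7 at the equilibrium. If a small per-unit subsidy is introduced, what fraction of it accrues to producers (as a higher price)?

For a small subsidy around the equilibrium, the benefit split depends on the relative slopes, which at a point are proportional to the elasticities.
Buyer share = εs/(εs + |εd|) = 3.7/(3.7 + 1.2) = 37/49; seller share = |εd|/(εs + |εd|) = 12/49.
So producers capture 12/49 of the subsidy.

Producer share = 12/49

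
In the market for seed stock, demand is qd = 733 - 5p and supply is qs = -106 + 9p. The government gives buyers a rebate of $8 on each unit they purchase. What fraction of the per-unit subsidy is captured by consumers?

Pre-subsidy: 733 - 5p = -106 + 9p gives p* = 839/14, q* = 6067/14.
With the rebate, buyers effectively pay pb = ps − 8, where ps is the price sellers receive.
Demand in terms of ps becomes qd = 733 − 5(ps − 8) = 773 - 5ps. Setting this equal to supply: 773 - 5ps = -106 + 9ps, so ps = 879/14.
Buyers pay pb = 879/14 − 8 = 767/14; q' = -106 + 9·(879/14) = 6427/14.
Buyers' price falls by p* − pb = 839/14 − 767/14 = 36/7; sellers' price rises by ps − p* = 879/14 − 839/14 = 20/7.
So consumers capture (36/7)/8 = 9/14 of each unit of subsidy.

Consumer share = 9/14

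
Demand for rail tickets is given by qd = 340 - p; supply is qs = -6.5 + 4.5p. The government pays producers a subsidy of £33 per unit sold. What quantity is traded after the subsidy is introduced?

Pre-subsidy: 340 - p = -6.5 + 4.5p gives p* = 63, q* = 277.
With the subsidy, sellers receive ps = pb + 33 for each unit, where pb is the price buyers pay.
Supply in terms of pb becomes qs = -6.5 + 4.5(pb + 33) = 142 + 4.5pb. Setting this equal to demand: 340 - pb = 142 + 4.5pb, so pb = 36.
Sellers receive ps = 36 + 33 = 69; q' = 340 − 1·36 = 304.

q' = 304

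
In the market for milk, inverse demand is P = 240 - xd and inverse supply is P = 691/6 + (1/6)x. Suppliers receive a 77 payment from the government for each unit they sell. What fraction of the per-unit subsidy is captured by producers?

Pre-subsidy: 240 - x = 691/6 + (1/6)x gives x* = 107 and P* = 133.
With the subsidy, sellers receive Ps = Pb + 77 for each unit, where Pb is the price buyers pay.
On the curves, Pb = 240 - x and Ps = 691/6 + (1/6)x; the wedge Ps − Pb = 77 gives 691/6 + (1/6)x − (240 - x) = 77, so x' = 173.
Then Pb = 240 − 1·173 = 67 and Ps = 691/6 + (1/6)·173 = 144.
Buyers' price falls by P* − Pb = 133 − 67 = 66; sellers' price rises by Ps − P* = 144 − 133 = 11.
So producers capture 11/77 = 1/7 of each unit of subsidy.

Producer share = 1/7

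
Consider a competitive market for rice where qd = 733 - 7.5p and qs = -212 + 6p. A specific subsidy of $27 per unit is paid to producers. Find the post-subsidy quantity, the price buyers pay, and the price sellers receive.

Pre-subsidy: 733 - 7.5p = -212 + 6p gives p* = 70, q* = 208.
With the subsidy, sellers receive ps = pb + 27 for each unit, where pb is the price buyers pay.
Supply in terms of pb becomes qs = -212 + 6(pb + 27) = -50 + 6pb. Setting this equal to demand: 733 - 7.5pb = -50 + 6pb, so pb = 58.
Sellers receive ps = 58 + 27 = 85; q' = 733 − 7.5·58 = 298.

q' = 298; buyers pay $58; sellers receive $85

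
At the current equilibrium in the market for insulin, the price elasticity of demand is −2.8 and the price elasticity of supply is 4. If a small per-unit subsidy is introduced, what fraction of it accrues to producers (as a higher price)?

Producer share = 7/17

For a small subsidy around the equilibrium, the benefit split depends on the relative slopes, which at a point are proportional to the elasticities.
Buyer share = εs/(εs + |εd|) = 4/(4 + 2.8) = 10/17; seller share = |εd|/(εs + |εd|) = 7/17.
So producers capture 7/17 of the subsidy.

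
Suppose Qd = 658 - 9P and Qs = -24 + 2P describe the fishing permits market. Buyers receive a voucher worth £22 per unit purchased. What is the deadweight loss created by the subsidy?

Pre-subsidy: 658 - 9P = -24 + 2P gives P* = 62, Q* = 100.
With the rebate, buyers effectively pay Pb = Ps − 22, where Ps is the price sellers receive.
Demand in terms of Ps becomes Qd = 658 − 9(Ps − 22) = 856 - 9Ps. Setting this equal to supply: 856 - 9Ps = -24 + 2Ps, so Ps = 80.
Buyers pay Pb = 80 − 22 = 58; Q' = -24 + 2·80 = 136.
The subsidy expands output by 136 − 100 = 36 past the efficient level; on those units the gap between marginal cost and willingness to pay runs from 0 up to 22.
DWL = ½ × 22 × 36 = 396.

Deadweight loss = £396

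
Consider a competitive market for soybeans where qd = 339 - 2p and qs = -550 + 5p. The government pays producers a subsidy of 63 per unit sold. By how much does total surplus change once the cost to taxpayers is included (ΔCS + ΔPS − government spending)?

Net change in total surplus = -2835

Pre-subsidy: 339 - 2p = -550 + 5p gives p* = 127, q* = 85.
With the subsidy, sellers receive ps = pb + 63 for each unit, where pb is the price buyers pay.
Supply in terms of pb becomes qs = -550 + 5(pb + 63) = -235 + 5pb. Setting this equal to demand: 339 - 2pb = -235 + 5pb, so pb = 82.
Sellers receive ps = 82 + 63 = 145; q' = 339 − 2·82 = 175.
ΔCS = ½(85 + 175)(127 − 82) = 5850; ΔPS = ½(85 + 175)(145 − 127) = 2340.
Government spending = 63 × 175 = 11025.
Net change = 5850 + 2340 − 11025 = -2835. The loss equals the DWL triangle ½·63·90.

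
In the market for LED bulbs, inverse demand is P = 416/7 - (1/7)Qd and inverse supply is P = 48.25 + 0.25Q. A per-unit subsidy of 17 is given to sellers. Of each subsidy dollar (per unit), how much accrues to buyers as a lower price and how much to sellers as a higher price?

Buyers gain 68/11 per unit; sellers gain 119/11 per unit

Pre-subsidy: 416/7 - (1/7)Q = 48.25 + 0.25Q gives Q* = 313/11 and P* = 609/11.
With the subsidy, sellers receive Ps = Pb + 17 for each unit, where Pb is the price buyers pay.
On the curves, Pb = 416/7 - (1/7)Q and Ps = 48.25 + 0.25Q; the wedge Ps − Pb = 17 gives 48.25 + 0.25Q − (416/7 - (1/7)Q) = 17, so Q' = 789/11.
Then Pb = 416/7 − (1/7)·(789/11) = 541/11 and Ps = 48.25 + 0.25·(789/11) = 728/11.
Buyers' price falls by P* − Pb = 609/11 − 541/11 = 68/11; sellers' price rises by Ps − P* = 728/11 − 609/11 = 119/11.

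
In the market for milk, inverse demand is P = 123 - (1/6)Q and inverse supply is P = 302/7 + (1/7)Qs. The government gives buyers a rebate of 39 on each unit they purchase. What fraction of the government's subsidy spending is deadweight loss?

DWL / government spending = 0.1640625

Pre-subsidy: 123 - (1/6)Q = 302/7 + (1/7)Q gives Q* = 258 and P* = 80.
With the rebate, buyers effectively pay Pb = Ps − 39, where Ps is the price sellers receive.
On the curves, Pb = 123 - (1/6)Q and Ps = 302/7 + (1/7)Q; the wedge Ps − Pb = 39 gives 302/7 + (1/7)Q − (123 - (1/6)Q) = 39, so Q' = 384.
Then Pb = 123 − (1/6)·384 = 59 and Ps = 302/7 + (1/7)·384 = 98.
ΔCS = ½(258 + 384)(80 − 59) = 6741; ΔPS = ½(258 + 384)(98 − 80) = 5778.
Government spending = 39 × 384 = 14976.
DWL = ½ × 39 × (384 − 258) = 2457; fraction = 2457 / 14976 = 0.1640625.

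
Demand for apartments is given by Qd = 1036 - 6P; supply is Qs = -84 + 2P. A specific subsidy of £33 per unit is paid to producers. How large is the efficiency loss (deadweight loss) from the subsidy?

Deadweight loss = £816.75

Pre-subsidy: 1036 - 6P = -84 + 2P gives P* = 140, Q* = 196.
With the subsidy, sellers receive Ps = Pb + 33 for each unit, where Pb is the price buyers pay.
Supply in terms of Pb becomes Qs = -84 + 2(Pb + 33) = -18 + 2Pb. Setting this equal to demand: 1036 - 6Pb = -18 + 2Pb, so Pb = 131.75.
Sellers receive Ps = 131.75 + 33 = 164.75; Q' = 1036 − 6·131.75 = 245.5.
The subsidy expands output by 245.5 − 196 = 49.5 past the efficient level; on those units the gap between marginal cost and willingness to pay runs from 0 up to 33.
DWL = ½ × 33 × 49.5 = 816.75.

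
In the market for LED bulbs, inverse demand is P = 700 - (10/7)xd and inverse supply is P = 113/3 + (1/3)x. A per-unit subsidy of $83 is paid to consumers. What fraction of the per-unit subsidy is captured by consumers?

Pre-subsidy: 700 - (10/7)x = 113/3 + (1/3)x gives x* = 13909/37 and P* = 6030/37.
With the rebate, buyers effectively pay Pb = Ps − 83, where Ps is the price sellers receive.
On the curves, Pb = 700 - (10/7)x and Ps = 113/3 + (1/3)x; the wedge Ps − Pb = 83 gives 113/3 + (1/3)x − (700 - (10/7)x) = 83, so x' = 15652/37.
Then Pb = 700 − (10/7)·(15652/37) = 3540/37 and Ps = 113/3 + (1/3)·(15652/37) = 6611/37.
Buyers' price falls by P* − Pb = 6030/37 − 3540/37 = 2490/37; sellers' price rises by Ps − P* = 6611/37 − 6030/37 = 581/37.
So consumers capture (2490/37)/83 = 30/37 of each unit of subsidy.

Consumer share = 30/37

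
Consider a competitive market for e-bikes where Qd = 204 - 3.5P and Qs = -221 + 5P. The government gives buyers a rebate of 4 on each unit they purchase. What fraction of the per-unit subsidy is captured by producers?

Pre-subsidy: 204 - 3.5P = -221 + 5P gives P* = 50, Q* = 29.
With the rebate, buyers effectively pay Pb = Ps − 4, where Ps is the price sellers receive.
Demand in terms of Ps becomes Qd = 204 − 3.5(Ps − 4) = 218 - 3.5Ps. Setting this equal to supply: 218 - 3.5Ps = -221 + 5Ps, so Ps = 878/17.
Buyers pay Pb = 878/17 − 4 = 810/17; Q' = -221 + 5·(878/17) = 633/17.
Buyers' price falls by P* − Pb = 50 − 810/17 = 40/17; sellers' price rises by Ps − P* = 878/17 − 50 = 28/17.
So producers capture (28/17)/4 = 7/17 of each unit of subsidy.

Producer share = 7/17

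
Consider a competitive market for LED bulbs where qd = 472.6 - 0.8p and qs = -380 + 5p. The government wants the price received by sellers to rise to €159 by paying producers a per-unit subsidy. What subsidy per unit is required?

Required subsidy s = €87 per unit

At a seller price of 159, quantity supplied is -380 + 5·159 = 415.
Buyers absorb 415 only when they pay pb with 472.6 − 0.8·pb = 415, i.e. pb = 72.
s = ps − pb = 159 − 72 = 87.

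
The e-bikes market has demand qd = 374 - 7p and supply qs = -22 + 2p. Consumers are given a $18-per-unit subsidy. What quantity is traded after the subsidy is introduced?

Pre-subsidy: 374 - 7p = -22 + 2p gives p* = 44, q* = 66.
With the rebate, buyers effectively pay pb = ps − 18, where ps is the price sellers receive.
Demand in terms of ps becomes qd = 374 − 7(ps − 18) = 500 - 7ps. Setting this equal to supply: 500 - 7ps = -22 + 2ps, so ps = 58.
Buyers pay pb = 58 − 18 = 40; q' = -22 + 2·58 = 94.

q' = 94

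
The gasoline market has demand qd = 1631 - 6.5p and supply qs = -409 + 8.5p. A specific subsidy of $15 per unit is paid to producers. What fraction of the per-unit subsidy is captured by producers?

Pre-subsidy: 1631 - 6.5p = -409 + 8.5p gives p* = 136, q* = 747.
With the subsidy, sellers receive ps = pb + 15 for each unit, where pb is the price buyers pay.
Supply in terms of pb becomes qs = -409 + 8.5(pb + 15) = -281.5 + 8.5pb. Setting this equal to demand: 1631 - 6.5pb = -281.5 + 8.5pb, so pb = 127.5.
Sellers receive ps = 127.5 + 15 = 142.5; q' = 1631 − 6.5·127.5 = 802.25.
Buyers' price falls by p* − pb = 136 − 127.5 = 8.5; sellers' price rises by ps − p* = 142.5 − 136 = 6.5.
So producers capture 6.5/15 = 13/30 of each unit of subsidy.

Producer share = 13/30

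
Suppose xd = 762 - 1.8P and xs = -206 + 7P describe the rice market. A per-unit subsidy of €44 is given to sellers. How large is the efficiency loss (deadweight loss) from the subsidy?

Deadweight loss = €1386

Pre-subsidy: 762 - 1.8P = -206 + 7P gives P* = 110, x* = 564.
With the subsidy, sellers receive Ps = Pb + 44 for each unit, where Pb is the price buyers pay.
Supply in terms of Pb becomes xs = -206 + 7(Pb + 44) = 102 + 7Pb. Setting this equal to demand: 762 - 1.8Pb = 102 + 7Pb, so Pb = 75.
Sellers receive Ps = 75 + 44 = 119; x' = 762 − 1.8·75 = 627.
The subsidy expands output by 627 − 564 = 63 past the efficient level; on those units the gap between marginal cost and willingness to pay runs from 0 up to 44.
DWL = ½ × 44 × 63 = 1386.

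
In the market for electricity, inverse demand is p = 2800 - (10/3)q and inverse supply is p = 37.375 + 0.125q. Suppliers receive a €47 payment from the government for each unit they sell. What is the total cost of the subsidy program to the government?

Pre-subsidy: 2800 - (10/3)q = 37.375 + 0.125q gives q* = 66303/83 and p* = 11390/83.
With the subsidy, sellers receive ps = pb + 47 for each unit, where pb is the price buyers pay.
On the curves, pb = 2800 - (10/3)q and ps = 37.375 + 0.125q; the wedge ps − pb = 47 gives 37.375 + 0.125q − (2800 - (10/3)q) = 47, so q' = 67431/83.
Then pb = 2800 − (10/3)·(67431/83) = 7630/83 and ps = 37.375 + 0.125·(67431/83) = 11531/83.
Government outlay = subsidy × quantity = 47 × 67431/83 = 3169257/83.

Government cost = 3169257/83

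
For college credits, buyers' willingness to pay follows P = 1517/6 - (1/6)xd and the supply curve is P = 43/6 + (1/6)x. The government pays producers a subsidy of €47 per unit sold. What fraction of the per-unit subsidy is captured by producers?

Producer share = 0.5

Pre-subsidy: 1517/6 - (1/6)x = 43/6 + (1/6)x gives x* = 737 and P* = 130.
With the subsidy, sellers receive Ps = Pb + 47 for each unit, where Pb is the price buyers pay.
On the curves, Pb = 1517/6 - (1/6)x and Ps = 43/6 + (1/6)x; the wedge Ps − Pb = 47 gives 43/6 + (1/6)x − (1517/6 - (1/6)x) = 47, so x' = 878.
Then Pb = 1517/6 − (1/6)·878 = 106.5 and Ps = 43/6 + (1/6)·878 = 153.5.
Buyers' price falls by P* − Pb = 130 − 106.5 = 23.5; sellers' price rises by Ps − P* = 153.5 − 130 = 23.5.
So producers capture 23.5/47 = 0.5 of each unit of subsidy.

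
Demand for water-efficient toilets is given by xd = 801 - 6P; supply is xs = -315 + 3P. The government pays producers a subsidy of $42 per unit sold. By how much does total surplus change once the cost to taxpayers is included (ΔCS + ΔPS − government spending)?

Pre-subsidy: 801 - 6P = -315 + 3P gives P* = 124, x* = 57.
With the subsidy, sellers receive Ps = Pb + 42 for each unit, where Pb is the price buyers pay.
Supply in terms of Pb becomes xs = -315 + 3(Pb + 42) = -189 + 3Pb. Setting this equal to demand: 801 - 6Pb = -189 + 3Pb, so Pb = 110.
Sellers receive Ps = 110 + 42 = 152; x' = 801 − 6·110 = 141.
ΔCS = ½(57 + 141)(124 − 110) = 1386; ΔPS = ½(57 + 141)(152 − 124) = 2772.
Government spending = 42 × 141 = 5922.
Net change = 1386 + 2772 − 5922 = -1764. The loss equals the DWL triangle ½·42·84.

Net change in total surplus = -$1764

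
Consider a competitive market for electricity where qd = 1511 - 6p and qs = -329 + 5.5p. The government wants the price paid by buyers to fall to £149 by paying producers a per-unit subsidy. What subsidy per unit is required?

At a buyer price of 149, quantity demanded is 1511 − 6·149 = 617.
Sellers supply 617 only when they receive ps with -329 + 5.5·ps = 617, i.e. ps = 172.
s = ps − pb = 172 − 149 = 23.

Required subsidy s = £23 per unit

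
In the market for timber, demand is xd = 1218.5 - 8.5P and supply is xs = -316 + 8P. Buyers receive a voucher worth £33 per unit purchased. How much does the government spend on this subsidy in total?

Government cost = £18612

Pre-subsidy: 1218.5 - 8.5P = -316 + 8P gives P* = 93, x* = 428.
With the rebate, buyers effectively pay Pb = Ps − 33, where Ps is the price sellers receive.
Demand in terms of Ps becomes xd = 1218.5 − 8.5(Ps − 33) = 1499 - 8.5Ps. Setting this equal to supply: 1499 - 8.5Ps = -316 + 8Ps, so Ps = 110.
Buyers pay Pb = 110 − 33 = 77; x' = -316 + 8·110 = 564.
Government outlay = subsidy × quantity = 33 × 564 = 18612.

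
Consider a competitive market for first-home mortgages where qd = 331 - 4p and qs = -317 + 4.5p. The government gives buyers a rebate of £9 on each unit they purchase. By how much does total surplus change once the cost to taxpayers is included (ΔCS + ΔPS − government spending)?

Net change in total surplus = -1458/17

Pre-subsidy: 331 - 4p = -317 + 4.5p gives p* = 1296/17, q* = 443/17.
With the rebate, buyers effectively pay pb = ps − 9, where ps is the price sellers receive.
Demand in terms of ps becomes qd = 331 − 4(ps − 9) = 367 - 4ps. Setting this equal to supply: 367 - 4ps = -317 + 4.5ps, so ps = 1368/17.
Buyers pay pb = 1368/17 − 9 = 1215/17; q' = -317 + 4.5·(1368/17) = 767/17.
ΔCS = ½(443/17 + 767/17)(1296/17 − 1215/17) = 49005/289; ΔPS = ½(443/17 + 767/17)(1368/17 − 1296/17) = 43560/289.
Government spending = 9 × 767/17 = 6903/17.
Net change = 49005/289 + 43560/289 − 6903/17 = -1458/17. The loss equals the DWL triangle ½·9·324/17.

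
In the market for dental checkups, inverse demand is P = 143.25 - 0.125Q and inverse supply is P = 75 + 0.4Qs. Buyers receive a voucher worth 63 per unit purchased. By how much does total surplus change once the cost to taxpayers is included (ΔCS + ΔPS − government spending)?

Net change in total surplus = -3780

Pre-subsidy: 143.25 - 0.125Q = 75 + 0.4Q gives Q* = 130 and P* = 127.
With the rebate, buyers effectively pay Pb = Ps − 63, where Ps is the price sellers receive.
On the curves, Pb = 143.25 - 0.125Q and Ps = 75 + 0.4Q; the wedge Ps − Pb = 63 gives 75 + 0.4Q − (143.25 - 0.125Q) = 63, so Q' = 250.
Then Pb = 143.25 − 0.125·250 = 112 and Ps = 75 + 0.4·250 = 175.
ΔCS = ½(130 + 250)(127 − 112) = 2850; ΔPS = ½(130 + 250)(175 − 127) = 9120.
Government spending = 63 × 250 = 15750.
Net change = 2850 + 9120 − 15750 = -3780. The loss equals the DWL triangle ½·63·120.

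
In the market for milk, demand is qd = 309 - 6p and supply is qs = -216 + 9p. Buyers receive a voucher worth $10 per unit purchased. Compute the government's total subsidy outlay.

Pre-subsidy: 309 - 6p = -216 + 9p gives p* = 35, q* = 99.
With the rebate, buyers effectively pay pb = ps − 10, where ps is the price sellers receive.
Demand in terms of ps becomes qd = 309 − 6(ps − 10) = 369 - 6ps. Setting this equal to supply: 369 - 6ps = -216 + 9ps, so ps = 39.
Buyers pay pb = 39 − 10 = 29; q' = -216 + 9·39 = 135.
Government outlay = subsidy × quantity = 10 × 135 = 1350.

Government cost = $1350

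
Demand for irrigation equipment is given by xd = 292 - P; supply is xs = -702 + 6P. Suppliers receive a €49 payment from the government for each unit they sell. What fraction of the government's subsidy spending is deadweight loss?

Pre-subsidy: 292 - P = -702 + 6P gives P* = 142, x* = 150.
With the subsidy, sellers receive Ps = Pb + 49 for each unit, where Pb is the price buyers pay.
Supply in terms of Pb becomes xs = -702 + 6(Pb + 49) = -408 + 6Pb. Setting this equal to demand: 292 - Pb = -408 + 6Pb, so Pb = 100.
Sellers receive Ps = 100 + 49 = 149; x' = 292 − 1·100 = 192.
ΔCS = ½(150 + 192)(142 − 100) = 7182; ΔPS = ½(150 + 192)(149 − 142) = 1197.
Government spending = 49 × 192 = 9408.
DWL = ½ × 49 × (192 − 150) = 1029; fraction = 1029 / 9408 = 0.109375.

DWL / government spending = 0.109375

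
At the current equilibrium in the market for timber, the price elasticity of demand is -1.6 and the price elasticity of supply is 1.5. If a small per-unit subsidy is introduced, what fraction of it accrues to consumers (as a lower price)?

For a small subsidy around the equilibrium, the benefit split depends on the relative slopes, which at a point are proportional to the elasticities.
Buyer share = εs/(εs + |εd|) = 1.5/(1.5 + 1.6) = 15/31; seller share = |εd|/(εs + |εd|) = 16/31.

Consumer share = 15/31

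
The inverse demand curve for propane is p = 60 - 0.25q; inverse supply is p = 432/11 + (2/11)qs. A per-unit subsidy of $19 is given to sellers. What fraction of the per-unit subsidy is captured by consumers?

Pre-subsidy: 60 - 0.25q = 432/11 + (2/11)q gives q* = 48 and p* = 48.
With the subsidy, sellers receive ps = pb + 19 for each unit, where pb is the price buyers pay.
On the curves, pb = 60 - 0.25q and ps = 432/11 + (2/11)q; the wedge ps − pb = 19 gives 432/11 + (2/11)q − (60 - 0.25q) = 19, so q' = 92.
Then pb = 60 − 0.25·92 = 37 and ps = 432/11 + (2/11)·92 = 56.
Buyers' price falls by p* − pb = 48 − 37 = 11; sellers' price rises by ps − p* = 56 − 48 = 8.
So consumers capture 11/19 = 11/19 of each unit of subsidy.

Consumer share = 11/19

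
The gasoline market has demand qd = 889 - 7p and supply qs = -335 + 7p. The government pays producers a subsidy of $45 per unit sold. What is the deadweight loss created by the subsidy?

Pre-subsidy: 889 - 7p = -335 + 7p gives p* = 612/7, q* = 277.
With the subsidy, sellers receive ps = pb + 45 for each unit, where pb is the price buyers pay.
Supply in terms of pb becomes qs = -335 + 7(pb + 45) = -20 + 7pb. Setting this equal to demand: 889 - 7pb = -20 + 7pb, so pb = 909/14.
Sellers receive ps = 909/14 + 45 = 1539/14; q' = 889 − 7·(909/14) = 434.5.
The subsidy expands output by 434.5 − 277 = 157.5 past the efficient level; on those units the gap between marginal cost and willingness to pay runs from 0 up to 45.
DWL = ½ × 45 × 157.5 = 3543.75.

Deadweight loss = $3543.75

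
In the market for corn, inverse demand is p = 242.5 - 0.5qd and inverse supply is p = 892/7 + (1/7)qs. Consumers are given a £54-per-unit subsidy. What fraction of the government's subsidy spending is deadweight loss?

DWL / government spending = 42/263

Pre-subsidy: 242.5 - 0.5q = 892/7 + (1/7)q gives q* = 179 and p* = 153.
With the rebate, buyers effectively pay pb = ps − 54, where ps is the price sellers receive.
On the curves, pb = 242.5 - 0.5q and ps = 892/7 + (1/7)q; the wedge ps − pb = 54 gives 892/7 + (1/7)q − (242.5 - 0.5q) = 54, so q' = 263.
Then pb = 242.5 − 0.5·263 = 111 and ps = 892/7 + (1/7)·263 = 165.
ΔCS = ½(179 + 263)(153 − 111) = 9282; ΔPS = ½(179 + 263)(165 − 153) = 2652.
Government spending = 54 × 263 = 14202.
DWL = ½ × 54 × (263 − 179) = 2268; fraction = 2268 / 14202 = 42/263.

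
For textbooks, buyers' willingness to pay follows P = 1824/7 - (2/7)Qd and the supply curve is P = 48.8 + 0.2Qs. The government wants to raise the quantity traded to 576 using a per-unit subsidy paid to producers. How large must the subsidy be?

Required subsidy s = 68 per unit

At Q = 576, from the demand curve buyers pay Pb = 1824/7 − (2/7)·576 = 96; from the supply curve sellers need Ps = 48.8 + 0.2·576 = 164.
The subsidy must fill the gap: s = Ps − Pb = 164 − 96 = 68.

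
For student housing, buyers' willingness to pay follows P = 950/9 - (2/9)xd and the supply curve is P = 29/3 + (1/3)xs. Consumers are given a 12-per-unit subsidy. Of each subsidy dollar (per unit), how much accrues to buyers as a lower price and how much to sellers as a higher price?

Buyers gain 4.8 per unit; sellers gain 7.2 per unit

Pre-subsidy: 950/9 - (2/9)x = 29/3 + (1/3)x gives x* = 172.6 and P* = 67.2.
With the rebate, buyers effectively pay Pb = Ps − 12, where Ps is the price sellers receive.
On the curves, Pb = 950/9 - (2/9)x and Ps = 29/3 + (1/3)x; the wedge Ps − Pb = 12 gives 29/3 + (1/3)x − (950/9 - (2/9)x) = 12, so x' = 194.2.
Then Pb = 950/9 − (2/9)·194.2 = 62.4 and Ps = 29/3 + (1/3)·194.2 = 74.4.
Buyers' price falls by P* − Pb = 67.2 − 62.4 = 4.8; sellers' price rises by Ps − P* = 74.4 − 67.2 = 7.2.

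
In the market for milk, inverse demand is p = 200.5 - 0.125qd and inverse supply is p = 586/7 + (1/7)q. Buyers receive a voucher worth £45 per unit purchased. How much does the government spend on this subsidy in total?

Pre-subsidy: 200.5 - 0.125q = 586/7 + (1/7)q gives q* = 436 and p* = 146.
With the rebate, buyers effectively pay pb = ps − 45, where ps is the price sellers receive.
On the curves, pb = 200.5 - 0.125q and ps = 586/7 + (1/7)q; the wedge ps − pb = 45 gives 586/7 + (1/7)q − (200.5 - 0.125q) = 45, so q' = 604.
Then pb = 200.5 − 0.125·604 = 125 and ps = 586/7 + (1/7)·604 = 170.
Government outlay = subsidy × quantity = 45 × 604 = 27180.

Government cost = £27180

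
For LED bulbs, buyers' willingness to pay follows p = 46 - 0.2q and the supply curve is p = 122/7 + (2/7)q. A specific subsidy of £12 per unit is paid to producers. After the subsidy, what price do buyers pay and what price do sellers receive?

Buyers pay 498/17; sellers receive 702/17

Pre-subsidy: 46 - 0.2q = 122/7 + (2/7)q gives q* = 1000/17 and p* = 582/17.
With the subsidy, sellers receive ps = pb + 12 for each unit, where pb is the price buyers pay.
On the curves, pb = 46 - 0.2q and ps = 122/7 + (2/7)q; the wedge ps − pb = 12 gives 122/7 + (2/7)q − (46 - 0.2q) = 12, so q' = 1420/17.
Then pb = 46 − 0.2·(1420/17) = 498/17 and ps = 122/7 + (2/7)·(1420/17) = 702/17.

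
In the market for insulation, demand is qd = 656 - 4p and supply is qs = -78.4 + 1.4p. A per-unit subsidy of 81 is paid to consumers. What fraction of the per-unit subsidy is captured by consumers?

Pre-subsidy: 656 - 4p = -78.4 + 1.4p gives p* = 136, q* = 112.
With the rebate, buyers effectively pay pb = ps − 81, where ps is the price sellers receive.
Demand in terms of ps becomes qd = 656 − 4(ps − 81) = 980 - 4ps. Setting this equal to supply: 980 - 4ps = -78.4 + 1.4ps, so ps = 196.
Buyers pay pb = 196 − 81 = 115; q' = -78.4 + 1.4·196 = 196.
Buyers' price falls by p* − pb = 136 − 115 = 21; sellers' price rises by ps − p* = 196 − 136 = 60.
So consumers capture 21/81 = 7/27 of each unit of subsidy.

Consumer share = 7/27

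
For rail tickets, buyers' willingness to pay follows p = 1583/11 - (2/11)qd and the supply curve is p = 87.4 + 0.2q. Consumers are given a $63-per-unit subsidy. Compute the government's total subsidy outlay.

Government cost = $19719

Pre-subsidy: 1583/11 - (2/11)q = 87.4 + 0.2q gives q* = 148 and p* = 117.
With the rebate, buyers effectively pay pb = ps − 63, where ps is the price sellers receive.
On the curves, pb = 1583/11 - (2/11)q and ps = 87.4 + 0.2q; the wedge ps − pb = 63 gives 87.4 + 0.2q − (1583/11 - (2/11)q) = 63, so q' = 313.
Then pb = 1583/11 − (2/11)·313 = 87 and ps = 87.4 + 0.2·313 = 150.
Government outlay = subsidy × quantity = 63 × 313 = 19719.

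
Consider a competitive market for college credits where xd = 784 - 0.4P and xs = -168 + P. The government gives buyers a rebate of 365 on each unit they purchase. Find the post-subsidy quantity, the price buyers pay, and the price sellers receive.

x' = 4314/7; buyers pay 2935/7; sellers receive 5490/7

Pre-subsidy: 784 - 0.4P = -168 + P gives P* = 680, x* = 512.
With the rebate, buyers effectively pay Pb = Ps − 365, where Ps is the price sellers receive.
Demand in terms of Ps becomes xd = 784 − 0.4(Ps − 365) = 930 - 0.4Ps. Setting this equal to supply: 930 - 0.4Ps = -168 + Ps, so Ps = 5490/7.
Buyers pay Pb = 5490/7 − 365 = 2935/7; x' = -168 + 1·(5490/7) = 4314/7.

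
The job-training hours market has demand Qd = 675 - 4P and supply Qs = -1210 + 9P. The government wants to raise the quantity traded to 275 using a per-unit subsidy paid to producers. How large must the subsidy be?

At Q = 275, invert demand for the buyer price: Pb = (675 − 275)/4 = 100; invert supply for the seller price: Ps = (275 − (-1210))/9 = 165.
The subsidy must fill the gap: s = Ps − Pb = 165 − 100 = 65.

Required subsidy s = 65 per unit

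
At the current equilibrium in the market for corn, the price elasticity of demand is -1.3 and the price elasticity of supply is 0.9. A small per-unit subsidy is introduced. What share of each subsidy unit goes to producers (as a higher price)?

Producer share = 13/22

For a small subsidy around the equilibrium, the benefit split depends on the relative slopes, which at a point are proportional to the elasticities.
Buyer share = εs/(εs + |εd|) = 0.9/(0.9 + 1.3) = 9/22; seller share = |εd|/(εs + |εd|) = 13/22.
So producers capture 13/22 of the subsidy.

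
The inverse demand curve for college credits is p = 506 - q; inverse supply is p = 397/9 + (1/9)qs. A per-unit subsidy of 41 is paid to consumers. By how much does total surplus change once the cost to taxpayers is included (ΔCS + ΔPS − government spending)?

Net change in total surplus = -756.45

Pre-subsidy: 506 - q = 397/9 + (1/9)q gives q* = 415.7 and p* = 90.3.
With the rebate, buyers effectively pay pb = ps − 41, where ps is the price sellers receive.
On the curves, pb = 506 - q and ps = 397/9 + (1/9)q; the wedge ps − pb = 41 gives 397/9 + (1/9)q − (506 - q) = 41, so q' = 452.6.
Then pb = 506 − 1·452.6 = 53.4 and ps = 397/9 + (1/9)·452.6 = 94.4.
ΔCS = ½(415.7 + 452.6)(90.3 − 53.4) = 16020.135; ΔPS = ½(415.7 + 452.6)(94.4 − 90.3) = 1780.015.
Government spending = 41 × 452.6 = 18556.6.
Net change = 16020.135 + 1780.015 − 18556.6 = -756.45. The loss equals the DWL triangle ½·41·36.9.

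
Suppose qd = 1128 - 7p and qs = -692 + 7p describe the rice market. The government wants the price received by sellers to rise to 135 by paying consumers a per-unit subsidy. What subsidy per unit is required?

At a seller price of 135, quantity supplied is -692 + 7·135 = 253.
Buyers absorb 253 only when they pay pb with 1128 − 7·pb = 253, i.e. pb = 125.
s = ps − pb = 135 − 125 = 10.

Required subsidy s = 10 per unit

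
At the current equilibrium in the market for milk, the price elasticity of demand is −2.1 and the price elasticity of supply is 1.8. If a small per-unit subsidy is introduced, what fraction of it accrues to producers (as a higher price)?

Producer share = 7/13

For a small subsidy around the equilibrium, the benefit split depends on the relative slopes, which at a point are proportional to the elasticities.
Buyer share = εs/(εs + |εd|) = 1.8/(1.8 + 2.1) = 6/13; seller share = |εd|/(εs + |εd|) = 7/13.
So producers capture 7/13 of the subsidy.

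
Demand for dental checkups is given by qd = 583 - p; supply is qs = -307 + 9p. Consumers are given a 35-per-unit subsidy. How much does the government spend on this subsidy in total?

Government cost = 18392.5

Pre-subsidy: 583 - p = -307 + 9p gives p* = 89, q* = 494.
With the rebate, buyers effectively pay pb = ps − 35, where ps is the price sellers receive.
Demand in terms of ps becomes qd = 583 − 1(ps − 35) = 618 - ps. Setting this equal to supply: 618 - ps = -307 + 9ps, so ps = 92.5.
Buyers pay pb = 92.5 − 35 = 57.5; q' = -307 + 9·92.5 = 525.5.
Government outlay = subsidy × quantity = 35 × 525.5 = 18392.5.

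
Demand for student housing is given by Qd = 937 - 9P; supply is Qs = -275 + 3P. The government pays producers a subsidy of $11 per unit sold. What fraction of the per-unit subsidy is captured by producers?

Producer share = 0.75

Pre-subsidy: 937 - 9P = -275 + 3P gives P* = 101, Q* = 28.
With the subsidy, sellers receive Ps = Pb + 11 for each unit, where Pb is the price buyers pay.
Supply in terms of Pb becomes Qs = -275 + 3(Pb + 11) = -242 + 3Pb. Setting this equal to demand: 937 - 9Pb = -242 + 3Pb, so Pb = 98.25.
Sellers receive Ps = 98.25 + 11 = 109.25; Q' = 937 − 9·98.25 = 52.75.
Buyers' price falls by P* − Pb = 101 − 98.25 = 2.75; sellers' price rises by Ps − P* = 109.25 − 101 = 8.25.
So producers capture 8.25/11 = 0.75 of each unit of subsidy.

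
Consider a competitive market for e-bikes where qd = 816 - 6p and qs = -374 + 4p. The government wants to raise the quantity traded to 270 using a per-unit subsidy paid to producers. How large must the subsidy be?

At q = 270, invert demand for the buyer price: pb = (816 − 270)/6 = 91; invert supply for the seller price: ps = (270 − (-374))/4 = 161.
The subsidy must fill the gap: s = ps − pb = 161 − 91 = 70.

Required subsidy s = 70 per unit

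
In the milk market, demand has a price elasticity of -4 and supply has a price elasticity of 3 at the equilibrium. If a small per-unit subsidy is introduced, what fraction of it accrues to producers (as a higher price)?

For a small subsidy around the equilibrium, the benefit split depends on the relative slopes, which at a point are proportional to the elasticities.
Buyer share = εs/(εs + |εd|) = 3/(3 + 4) = 3/7; seller share = |εd|/(εs + |εd|) = 4/7.
So producers capture 4/7 of the subsidy.

Producer share = 4/7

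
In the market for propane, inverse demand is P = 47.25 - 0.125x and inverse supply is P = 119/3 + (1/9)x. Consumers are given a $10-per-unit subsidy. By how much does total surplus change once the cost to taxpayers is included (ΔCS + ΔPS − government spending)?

Pre-subsidy: 47.25 - 0.125x = 119/3 + (1/9)x gives x* = 546/17 and P* = 735/17.
With the rebate, buyers effectively pay Pb = Ps − 10, where Ps is the price sellers receive.
On the curves, Pb = 47.25 - 0.125x and Ps = 119/3 + (1/9)x; the wedge Ps − Pb = 10 gives 119/3 + (1/9)x − (47.25 - 0.125x) = 10, so x' = 1266/17.
Then Pb = 47.25 − 0.125·(1266/17) = 645/17 and Ps = 119/3 + (1/9)·(1266/17) = 815/17.
ΔCS = ½(546/17 + 1266/17)(735/17 − 645/17) = 81540/289; ΔPS = ½(546/17 + 1266/17)(815/17 − 735/17) = 72480/289.
Government spending = 10 × 1266/17 = 12660/17.
Net change = 81540/289 + 72480/289 − 12660/17 = -3600/17. The loss equals the DWL triangle ½·10·720/17.

Net change in total surplus = -3600/17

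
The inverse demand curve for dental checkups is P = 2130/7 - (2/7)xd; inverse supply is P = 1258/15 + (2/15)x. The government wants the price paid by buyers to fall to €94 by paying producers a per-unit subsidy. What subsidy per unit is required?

At a buyer price of 94, quantity demanded is 1065 − 3.5·94 = 736.
Sellers supply 736 only when they receive Ps = 1258/15 + (2/15)·736 = 182.
s = Ps − Pb = 182 − 94 = 88.

Required subsidy s = €88 per unit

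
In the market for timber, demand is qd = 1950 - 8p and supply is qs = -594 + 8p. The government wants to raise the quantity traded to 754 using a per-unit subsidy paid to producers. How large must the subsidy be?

At q = 754, invert demand for the buyer price: pb = (1950 − 754)/8 = 149.5; invert supply for the seller price: ps = (754 − (-594))/8 = 168.5.
The subsidy must fill the gap: s = ps − pb = 168.5 − 149.5 = 19.

Required subsidy s = 19 per unit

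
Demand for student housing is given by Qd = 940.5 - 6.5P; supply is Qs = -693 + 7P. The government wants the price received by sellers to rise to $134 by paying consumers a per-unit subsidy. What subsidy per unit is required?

Required subsidy s = $27 per unit

At a seller price of 134, quantity supplied is -693 + 7·134 = 245.
Buyers absorb 245 only when they pay Pb with 940.5 − 6.5·Pb = 245, i.e. Pb = 107.
s = Ps − Pb = 134 − 107 = 27.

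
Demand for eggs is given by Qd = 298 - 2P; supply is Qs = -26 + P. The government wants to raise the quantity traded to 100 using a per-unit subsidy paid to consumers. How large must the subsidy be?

At Q = 100, invert demand for the buyer price: Pb = (298 − 100)/2 = 99; invert supply for the seller price: Ps = (100 − (-26))/1 = 126.
The subsidy must fill the gap: s = Ps − Pb = 126 − 99 = 27.

Required subsidy s = 27 per unit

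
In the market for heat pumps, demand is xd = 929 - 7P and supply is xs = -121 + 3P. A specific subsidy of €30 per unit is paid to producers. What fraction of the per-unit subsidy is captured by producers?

Producer share = 0.7

Pre-subsidy: 929 - 7P = -121 + 3P gives P* = 105, x* = 194.
With the subsidy, sellers receive Ps = Pb + 30 for each unit, where Pb is the price buyers pay.
Supply in terms of Pb becomes xs = -121 + 3(Pb + 30) = -31 + 3Pb. Setting this equal to demand: 929 - 7Pb = -31 + 3Pb, so Pb = 96.
Sellers receive Ps = 96 + 30 = 126; x' = 929 − 7·96 = 257.
Buyers' price falls by P* − Pb = 105 − 96 = 9; sellers' price rises by Ps − P* = 126 − 105 = 21.
So producers capture 21/30 = 0.7 of each unit of subsidy.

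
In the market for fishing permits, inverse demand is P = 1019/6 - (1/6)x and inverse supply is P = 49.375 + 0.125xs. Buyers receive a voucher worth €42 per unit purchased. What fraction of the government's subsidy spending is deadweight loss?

Pre-subsidy: 1019/6 - (1/6)x = 49.375 + 0.125x gives x* = 413 and P* = 101.
With the rebate, buyers effectively pay Pb = Ps − 42, where Ps is the price sellers receive.
On the curves, Pb = 1019/6 - (1/6)x and Ps = 49.375 + 0.125x; the wedge Ps − Pb = 42 gives 49.375 + 0.125x − (1019/6 - (1/6)x) = 42, so x' = 557.
Then Pb = 1019/6 − (1/6)·557 = 77 and Ps = 49.375 + 0.125·557 = 119.
ΔCS = ½(413 + 557)(101 − 77) = 11640; ΔPS = ½(413 + 557)(119 − 101) = 8730.
Government spending = 42 × 557 = 23394.
DWL = ½ × 42 × (557 − 413) = 3024; fraction = 3024 / 23394 = 72/557.

DWL / government spending = 72/557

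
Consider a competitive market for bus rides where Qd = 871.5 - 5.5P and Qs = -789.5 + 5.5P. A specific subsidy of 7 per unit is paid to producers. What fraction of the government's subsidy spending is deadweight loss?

Pre-subsidy: 871.5 - 5.5P = -789.5 + 5.5P gives P* = 151, Q* = 41.
With the subsidy, sellers receive Ps = Pb + 7 for each unit, where Pb is the price buyers pay.
Supply in terms of Pb becomes Qs = -789.5 + 5.5(Pb + 7) = -751 + 5.5Pb. Setting this equal to demand: 871.5 - 5.5Pb = -751 + 5.5Pb, so Pb = 147.5.
Sellers receive Ps = 147.5 + 7 = 154.5; Q' = 871.5 − 5.5·147.5 = 60.25.
ΔCS = ½(41 + 60.25)(151 − 147.5) = 177.1875; ΔPS = ½(41 + 60.25)(154.5 − 151) = 177.1875.
Government spending = 7 × 60.25 = 421.75.
DWL = ½ × 7 × (60.25 − 41) = 67.375; fraction = 67.375 / 421.75 = 77/482.

DWL / government spending = 77/482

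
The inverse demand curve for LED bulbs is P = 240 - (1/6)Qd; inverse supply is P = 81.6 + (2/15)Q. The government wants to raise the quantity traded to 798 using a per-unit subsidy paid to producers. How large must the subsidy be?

Required subsidy s = 81 per unit

At Q = 798, from the demand curve buyers pay Pb = 240 − (1/6)·798 = 107; from the supply curve sellers need Ps = 81.6 + (2/15)·798 = 188.
The subsidy must fill the gap: s = Ps − Pb = 188 − 107 = 81.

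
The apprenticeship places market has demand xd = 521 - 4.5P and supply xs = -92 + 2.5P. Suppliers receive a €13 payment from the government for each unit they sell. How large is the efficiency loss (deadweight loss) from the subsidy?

Deadweight loss = 7605/56

Pre-subsidy: 521 - 4.5P = -92 + 2.5P gives P* = 613/7, x* = 1777/14.
With the subsidy, sellers receive Ps = Pb + 13 for each unit, where Pb is the price buyers pay.
Supply in terms of Pb becomes xs = -92 + 2.5(Pb + 13) = -59.5 + 2.5Pb. Setting this equal to demand: 521 - 4.5Pb = -59.5 + 2.5Pb, so Pb = 1161/14.
Sellers receive Ps = 1161/14 + 13 = 1343/14; x' = 521 − 4.5·(1161/14) = 4139/28.
The subsidy expands output by 4139/28 − 1777/14 = 585/28 past the efficient level; on those units the gap between marginal cost and willingness to pay runs from 0 up to 13.
DWL = ½ × 13 × 585/28 = 7605/56.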